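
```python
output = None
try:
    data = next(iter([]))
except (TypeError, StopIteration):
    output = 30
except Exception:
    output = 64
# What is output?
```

Step-by-step execution trace:
1. `data = next(iter([]))` raises StopIteration.
2. `except (TypeError, StopIteration)` matches (StopIteration is in the tuple) → output = 30.
3. `except Exception` is not reached.
Result: 30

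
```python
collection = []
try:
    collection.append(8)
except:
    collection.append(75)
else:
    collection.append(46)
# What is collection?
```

Step-by-step execution trace:
1. try: `collection.append(8)` → collection = [8]. No exception raised.
2. `except` is skipped.
3. `else` runs (try completed without exception): `collection.append(46)` → collection = [8, 46].
Result: [8, 46]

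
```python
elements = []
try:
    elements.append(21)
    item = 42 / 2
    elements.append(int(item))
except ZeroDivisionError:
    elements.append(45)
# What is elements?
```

Step-by-step execution trace:
1. try: `elements.append(21)` → elements = [21].
2. `item = 42 / 2` → item = 21.0. No exception raised.
3. `elements.append(int(item))` → elements = [21, 21].
4. `except ZeroDivisionError` is skipped (no exception was raised).
Result: [21, 21]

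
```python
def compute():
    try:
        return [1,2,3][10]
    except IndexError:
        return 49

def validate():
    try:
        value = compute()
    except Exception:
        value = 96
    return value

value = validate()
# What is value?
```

Step-by-step execution trace:
1. `validate()` calls `compute()`.
2. In compute: `[1,2,3][10]` raises IndexError; `except IndexError` catches it → returns 49.
3. In validate: `value = compute()` → value = 49. No exception reaches validate.
4. `except Exception` is skipped; validate returns 49.
5. value = 49.
Result: 49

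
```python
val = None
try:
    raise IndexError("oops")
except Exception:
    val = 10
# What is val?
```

Step-by-step execution trace:
1. `raise IndexError(...)` raises IndexError.
2. `except Exception` matches (IndexError is a subclass of Exception) → val = 10.
Result: 10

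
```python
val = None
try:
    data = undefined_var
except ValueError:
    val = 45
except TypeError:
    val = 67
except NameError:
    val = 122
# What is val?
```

Step-by-step execution trace:
1. `data = undefined_var` raises NameError.
2. `except ValueError` does not match NameError; skipped.
3. `except TypeError` does not match NameError; skipped.
4. `except NameError` matches → val = 122.
Result: 122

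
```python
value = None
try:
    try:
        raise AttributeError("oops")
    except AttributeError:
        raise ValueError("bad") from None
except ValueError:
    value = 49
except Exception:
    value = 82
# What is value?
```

Step-by-step execution trace:
1. Inner try raises AttributeError; inner `except AttributeError` catches it.
2. `raise ValueError(...) from None` raises ValueError (from None suppresses __context__, but the active exception is still ValueError).
3. Outer `except ValueError` matches → value = 49.
4. `except Exception` is not reached.
Result: 49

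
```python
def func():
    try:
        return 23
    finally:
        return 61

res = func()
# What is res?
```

Step-by-step execution trace:
1. `func()` enters try: `return 23` sets pending return value 23.
2. Before returning, `finally: return 61` runs and overrides the pending return.
3. func() returns 61 → res = 61.
Result: 61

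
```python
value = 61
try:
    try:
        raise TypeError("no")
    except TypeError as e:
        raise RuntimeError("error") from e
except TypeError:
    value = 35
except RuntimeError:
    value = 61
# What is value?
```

Step-by-step execution trace:
1. Inner try raises TypeError; inner `except TypeError as e` catches it.
2. `raise RuntimeError(...) from e` raises RuntimeError (TypeError is attached as __cause__, but only RuntimeError is active).
3. Outer `except TypeError` does not match RuntimeError; skipped.
4. Outer `except RuntimeError` matches → value = 61.
Result: 61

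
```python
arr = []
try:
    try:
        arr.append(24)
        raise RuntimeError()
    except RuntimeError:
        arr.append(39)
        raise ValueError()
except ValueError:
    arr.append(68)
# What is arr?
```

Step-by-step execution trace:
1. Inner try: `arr.append(24)` → arr = [24].
2. `raise RuntimeError()` raises RuntimeError.
3. Inner `except RuntimeError` matches → `arr.append(39)` → arr = [24, 39].
4. `raise ValueError()` raises ValueError; propagates to outer try.
5. Outer `except ValueError` matches → `arr.append(68)` → arr = [24, 39, 68].
Result: [24, 39, 68]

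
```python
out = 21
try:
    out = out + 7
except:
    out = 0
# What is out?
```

Step-by-step execution trace:
1. out starts at 21.
2. try: `out = out + 7` → out = 28. No exception raised.
3. `except` is skipped.
Result: 28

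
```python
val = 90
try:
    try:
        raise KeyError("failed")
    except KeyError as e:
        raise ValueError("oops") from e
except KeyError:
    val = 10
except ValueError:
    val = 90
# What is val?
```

Step-by-step execution trace:
1. Inner try raises KeyError; inner `except KeyError as e` catches it.
2. `raise ValueError(...) from e` raises ValueError (KeyError is attached as __cause__, but only ValueError is active).
3. Outer `except KeyError` does not match ValueError; skipped.
4. Outer `except ValueError` matches → val = 90.
Result: 90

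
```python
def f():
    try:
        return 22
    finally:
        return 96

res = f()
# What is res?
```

Step-by-step execution trace:
1. `f()` enters try: `return 22` sets pending return value 22.
2. Before returning, `finally: return 96` runs and overrides the pending return.
3. f() returns 96 → res = 96.
Result: 96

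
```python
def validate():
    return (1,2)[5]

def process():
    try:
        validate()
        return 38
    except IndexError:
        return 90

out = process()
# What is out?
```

Step-by-step execution trace:
1. `process()` calls `validate()`.
2. `validate()` evaluates `(1,2)[5]`, which raises IndexError; it propagates to the caller.
3. `return 38` is not reached.
4. `except IndexError` in process matches → returns 90.
5. out = 90.
Result: 90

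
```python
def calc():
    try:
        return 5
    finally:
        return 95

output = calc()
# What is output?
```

Step-by-step execution trace:
1. `calc()` enters try: `return 5` sets pending return value 5.
2. Before returning, `finally: return 95` runs and overrides the pending return.
3. calc() returns 95 → output = 95.
Result: 95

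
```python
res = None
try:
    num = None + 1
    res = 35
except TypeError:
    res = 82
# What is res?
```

Step-by-step execution trace:
1. `num = None + 1` raises TypeError.
2. `res = 35` is not reached.
3. `except TypeError` matches → res = 82.
Result: 82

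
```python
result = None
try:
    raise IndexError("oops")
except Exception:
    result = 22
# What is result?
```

Step-by-step execution trace:
1. `raise IndexError(...)` raises IndexError.
2. `except Exception` matches (IndexError is a subclass of Exception) → result = 22.
Result: 22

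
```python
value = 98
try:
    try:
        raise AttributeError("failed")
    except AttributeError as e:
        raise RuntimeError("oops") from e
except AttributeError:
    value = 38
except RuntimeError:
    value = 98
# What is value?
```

Step-by-step execution trace:
1. Inner try raises AttributeError; inner `except AttributeError as e` catches it.
2. `raise RuntimeError(...) from e` raises RuntimeError (AttributeError is attached as __cause__, but only RuntimeError is active).
3. Outer `except AttributeError` does not match RuntimeError; skipped.
4. Outer `except RuntimeError` matches → value = 98.
Result: 98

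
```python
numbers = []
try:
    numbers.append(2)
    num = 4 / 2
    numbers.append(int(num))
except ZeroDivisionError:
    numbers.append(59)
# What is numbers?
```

Step-by-step execution trace:
1. try: `numbers.append(2)` → numbers = [2].
2. `num = 4 / 2` → num = 2.0. No exception raised.
3. `numbers.append(int(num))` → numbers = [2, 2].
4. `except ZeroDivisionError` is skipped (no exception was raised).
Result: [2, 2]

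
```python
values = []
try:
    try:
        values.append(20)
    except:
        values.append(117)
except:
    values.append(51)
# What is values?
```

Step-by-step execution trace:
1. Inner try: `values.append(20)` → values = [20]. No exception raised.
2. Inner `except` is skipped.
3. Inner try completes normally; outer `except` is skipped.
Result: [20]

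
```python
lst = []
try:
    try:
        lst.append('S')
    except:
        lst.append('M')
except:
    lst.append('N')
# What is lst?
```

Step-by-step execution trace:
1. Inner try: `lst.append('S')` → lst = ['S']. No exception raised.
2. Inner `except` is skipped.
3. Inner try completes normally; outer `except` is skipped.
Result: ['S']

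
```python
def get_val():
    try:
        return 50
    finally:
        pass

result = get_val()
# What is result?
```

Step-by-step execution trace:
1. `get_val()` enters try: `return 50` sets pending return value 50.
2. Before returning, `finally: pass` runs (no effect).
3. get_val() returns 50 → result = 50.
Result: 50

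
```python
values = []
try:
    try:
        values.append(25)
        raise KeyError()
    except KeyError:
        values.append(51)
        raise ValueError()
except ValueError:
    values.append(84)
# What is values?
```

Step-by-step execution trace:
1. Inner try: `values.append(25)` → values = [25].
2. `raise KeyError()` raises KeyError.
3. Inner `except KeyError` matches → `values.append(51)` → values = [25, 51].
4. `raise ValueError()` raises ValueError; propagates to outer try.
5. Outer `except ValueError` matches → `values.append(84)` → values = [25, 51, 84].
Result: [25, 51, 84]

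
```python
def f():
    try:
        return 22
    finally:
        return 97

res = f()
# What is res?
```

Step-by-step execution trace:
1. `f()` enters try: `return 22` sets pending return value 22.
2. Before returning, `finally: return 97` runs and overrides the pending return.
3. f() returns 97 → res = 97.
Result: 97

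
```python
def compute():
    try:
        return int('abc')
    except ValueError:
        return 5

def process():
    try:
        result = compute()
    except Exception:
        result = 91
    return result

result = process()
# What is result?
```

Step-by-step execution trace:
1. `process()` calls `compute()`.
2. In compute: `int('abc')` raises ValueError; `except ValueError` catches it → returns 5.
3. In process: `result = compute()` → result = 5. No exception reaches process.
4. `except Exception` is skipped; process returns 5.
5. result = 5.
Result: 5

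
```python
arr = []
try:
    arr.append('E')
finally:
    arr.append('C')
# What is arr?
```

Step-by-step execution trace:
1. try: `arr.append('E')` → arr = ['E'].
2. The try body completes without raising.
3. finally always runs: `arr.append('C')` → arr = ['E', 'C'].
Result: ['E', 'C']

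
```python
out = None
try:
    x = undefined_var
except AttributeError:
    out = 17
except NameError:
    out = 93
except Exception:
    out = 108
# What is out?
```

Step-by-step execution trace:
1. `x = undefined_var` raises NameError.
2. `except AttributeError` does not match NameError; skipped.
3. `except NameError` matches → out = 93.
4. Remaining except clauses are skipped.
Result: 93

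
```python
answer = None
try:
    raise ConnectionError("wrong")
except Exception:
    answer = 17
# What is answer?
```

Step-by-step execution trace:
1. `raise ConnectionError(...)` raises ConnectionError.
2. `except Exception` matches (ConnectionError is a subclass of Exception) → answer = 17.
Result: 17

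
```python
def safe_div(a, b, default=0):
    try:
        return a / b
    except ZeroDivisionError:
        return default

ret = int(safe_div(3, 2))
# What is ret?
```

Step-by-step execution trace:
1. `safe_div(3, 2)` enters try: `return 3 / 2` → returns 1.5. No exception raised.
2. `except ZeroDivisionError` is skipped.
3. `int(1.5)` → 1 → ret = 1.
Result: 1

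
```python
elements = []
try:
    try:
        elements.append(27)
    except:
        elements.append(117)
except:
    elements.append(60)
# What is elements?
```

Step-by-step execution trace:
1. Inner try: `elements.append(27)` → elements = [27]. No exception raised.
2. Inner `except` is skipped.
3. Inner try completes normally; outer `except` is skipped.
Result: [27]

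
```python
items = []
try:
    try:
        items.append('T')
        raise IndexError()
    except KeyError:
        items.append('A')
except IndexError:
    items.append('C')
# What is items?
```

Step-by-step execution trace:
1. Inner try: `items.append('T')` → items = ['T'].
2. `raise IndexError()` raises IndexError.
3. Inner `except KeyError` does not match IndexError; exception propagates to outer try.
4. Outer `except IndexError` matches → `items.append('C')` → items = ['T', 'C'].
Result: ['T', 'C']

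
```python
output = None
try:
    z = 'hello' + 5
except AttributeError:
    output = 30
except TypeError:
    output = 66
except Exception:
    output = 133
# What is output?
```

Step-by-step execution trace:
1. `z = 'hello' + 5` raises TypeError.
2. `except AttributeError` does not match TypeError; skipped.
3. `except TypeError` matches → output = 66.
4. Remaining except clauses are skipped.
Result: 66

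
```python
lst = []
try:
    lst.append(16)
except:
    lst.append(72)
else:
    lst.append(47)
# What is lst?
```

Step-by-step execution trace:
1. try: `lst.append(16)` → lst = [16]. No exception raised.
2. `except` is skipped.
3. `else` runs (try completed without exception): `lst.append(47)` → lst = [16, 47].
Result: [16, 47]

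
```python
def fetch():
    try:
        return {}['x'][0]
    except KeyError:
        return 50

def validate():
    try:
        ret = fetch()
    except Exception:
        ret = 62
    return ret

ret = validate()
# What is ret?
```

Step-by-step execution trace:
1. `validate()` calls `fetch()`.
2. In fetch: `{}['x'][0]` raises KeyError; `except KeyError` catches it → returns 50.
3. In validate: `ret = fetch()` → ret = 50. No exception reaches validate.
4. `except Exception` is skipped; validate returns 50.
5. ret = 50.
Result: 50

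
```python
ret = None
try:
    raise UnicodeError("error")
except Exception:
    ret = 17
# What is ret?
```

Step-by-step execution trace:
1. `raise UnicodeError(...)` raises UnicodeError.
2. `except Exception` matches (UnicodeError is a subclass of Exception) → ret = 17.
Result: 17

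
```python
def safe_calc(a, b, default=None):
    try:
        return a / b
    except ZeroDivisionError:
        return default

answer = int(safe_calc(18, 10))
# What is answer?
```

Step-by-step execution trace:
1. `safe_calc(18, 10)` enters try: `return 18 / 10` → returns 1.8. No exception raised.
2. `except ZeroDivisionError` is skipped.
3. `int(1.8)` → 1 → answer = 1.
Result: 1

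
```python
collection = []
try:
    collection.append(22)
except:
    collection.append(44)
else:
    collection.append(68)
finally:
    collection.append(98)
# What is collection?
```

Step-by-step execution trace:
1. try: `collection.append(22)` → collection = [22]. No exception raised.
2. `except` is skipped.
3. `else` runs: `collection.append(68)` → collection = [22, 68].
4. `finally` always runs: `collection.append(98)` → collection = [22, 68, 98].
Result: [22, 68, 98]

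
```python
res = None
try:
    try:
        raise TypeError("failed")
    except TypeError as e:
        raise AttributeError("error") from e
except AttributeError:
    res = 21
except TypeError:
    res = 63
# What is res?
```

Step-by-step execution trace:
1. Inner try raises TypeError; inner `except TypeError as e` catches it.
2. `raise AttributeError(...) from e` raises AttributeError (TypeError is attached as __cause__, but only AttributeError is active).
3. Outer `except AttributeError` matches → res = 21.
4. `except TypeError` is not reached.
Result: 21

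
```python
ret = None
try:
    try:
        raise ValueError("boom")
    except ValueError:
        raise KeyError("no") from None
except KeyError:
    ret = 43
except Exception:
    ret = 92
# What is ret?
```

Step-by-step execution trace:
1. Inner try raises ValueError; inner `except ValueError` catches it.
2. `raise KeyError(...) from None` raises KeyError (from None suppresses __context__, but the active exception is still KeyError).
3. Outer `except KeyError` matches → ret = 43.
4. `except Exception` is not reached.
Result: 43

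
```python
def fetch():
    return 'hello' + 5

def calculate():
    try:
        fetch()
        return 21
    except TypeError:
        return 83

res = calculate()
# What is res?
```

Step-by-step execution trace:
1. `calculate()` calls `fetch()`.
2. `fetch()` evaluates `'hello' + 5`, which raises TypeError; it propagates to the caller.
3. `return 21` is not reached.
4. `except TypeError` in calculate matches → returns 83.
5. res = 83.
Result: 83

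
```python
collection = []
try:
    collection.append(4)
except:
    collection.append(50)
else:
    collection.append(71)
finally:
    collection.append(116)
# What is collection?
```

Step-by-step execution trace:
1. try: `collection.append(4)` → collection = [4]. No exception raised.
2. `except` is skipped.
3. `else` runs: `collection.append(71)` → collection = [4, 71].
4. `finally` always runs: `collection.append(116)` → collection = [4, 71, 116].
Result: [4, 71, 116]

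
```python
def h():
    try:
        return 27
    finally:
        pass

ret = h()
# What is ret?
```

Step-by-step execution trace:
1. `h()` enters try: `return 27` sets pending return value 27.
2. Before returning, `finally: pass` runs (no effect).
3. h() returns 27 → ret = 27.
Result: 27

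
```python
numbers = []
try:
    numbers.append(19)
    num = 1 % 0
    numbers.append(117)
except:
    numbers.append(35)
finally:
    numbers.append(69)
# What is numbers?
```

Step-by-step execution trace:
1. try: `numbers.append(19)` → numbers = [19].
2. `num = 1 % 0` raises ZeroDivisionError; `numbers.append(117)` is not reached.
3. bare `except` matches → `numbers.append(35)` → numbers = [19, 35].
4. finally always runs: `numbers.append(69)` → numbers = [19, 35, 69].
Result: [19, 35, 69]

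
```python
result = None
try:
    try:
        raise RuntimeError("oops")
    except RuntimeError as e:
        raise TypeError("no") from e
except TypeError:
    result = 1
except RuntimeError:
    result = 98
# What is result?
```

Step-by-step execution trace:
1. Inner try raises RuntimeError; inner `except RuntimeError as e` catches it.
2. `raise TypeError(...) from e` raises TypeError (RuntimeError is attached as __cause__, but only TypeError is active).
3. Outer `except TypeError` matches → result = 1.
4. `except RuntimeError` is not reached.
Result: 1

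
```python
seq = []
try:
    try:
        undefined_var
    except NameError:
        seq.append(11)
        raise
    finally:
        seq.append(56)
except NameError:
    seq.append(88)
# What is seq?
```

Step-by-step execution trace:
1. Inner try: `undefined_var` raises NameError.
2. Inner `except NameError` matches → `seq.append(11)` → seq = [11].
3. bare `raise` re-raises NameError.
4. Inner `finally` runs during unwinding: `seq.append(56)` → seq = [11, 56].
5. Outer `except NameError` matches → `seq.append(88)` → seq = [11, 56, 88].
Result: [11, 56, 88]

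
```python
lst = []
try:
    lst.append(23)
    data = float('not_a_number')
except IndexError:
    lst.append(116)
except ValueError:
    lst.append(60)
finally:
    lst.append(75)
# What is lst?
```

Step-by-step execution trace:
1. try: `lst.append(23)` → lst = [23].
2. `data = float('not_a_number')` raises ValueError.
3. `except IndexError` does not match ValueError; skipped.
4. `except ValueError` matches → `lst.append(60)` → lst = [23, 60].
5. finally always runs: `lst.append(75)` → lst = [23, 60, 75].
Result: [23, 60, 75]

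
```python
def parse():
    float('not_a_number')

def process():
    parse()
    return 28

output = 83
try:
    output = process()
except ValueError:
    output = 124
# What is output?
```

Step-by-step execution trace:
1. output starts at 83.
2. try: `process()` calls `parse()`.
3. `parse()` evaluates `float('not_a_number')`, which raises ValueError; it propagates through process (uncaught).
4. `return 28` in process is not reached; the assignment to output does not complete.
5. `except ValueError` matches → output = 124.
Result: 124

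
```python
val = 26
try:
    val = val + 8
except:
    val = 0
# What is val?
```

Step-by-step execution trace:
1. val starts at 26.
2. try: `val = val + 8` → val = 34. No exception raised.
3. `except` is skipped.
Result: 34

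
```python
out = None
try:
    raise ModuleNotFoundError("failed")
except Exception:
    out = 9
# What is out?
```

Step-by-step execution trace:
1. `raise ModuleNotFoundError(...)` raises ModuleNotFoundError.
2. `except Exception` matches (ModuleNotFoundError is a subclass of Exception) → out = 9.
Result: 9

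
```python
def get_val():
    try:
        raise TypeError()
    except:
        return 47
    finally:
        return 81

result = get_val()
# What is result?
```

Step-by-step execution trace:
1. `get_val()` enters try: `raise TypeError()` raises TypeError.
2. bare `except` matches → `return 47` sets pending return value 47.
3. Before returning, `finally: return 81` runs and overrides the pending return.
4. get_val() returns 81 → result = 81.
Result: 81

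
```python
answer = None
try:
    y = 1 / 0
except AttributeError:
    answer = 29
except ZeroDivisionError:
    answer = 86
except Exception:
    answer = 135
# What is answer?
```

Step-by-step execution trace:
1. `y = 1 / 0` raises ZeroDivisionError.
2. `except AttributeError` does not match ZeroDivisionError; skipped.
3. `except ZeroDivisionError` matches → answer = 86.
4. Remaining except clauses are skipped.
Result: 86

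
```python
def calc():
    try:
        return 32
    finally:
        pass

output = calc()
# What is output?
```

Step-by-step execution trace:
1. `calc()` enters try: `return 32` sets pending return value 32.
2. Before returning, `finally: pass` runs (no effect).
3. calc() returns 32 → output = 32.
Result: 32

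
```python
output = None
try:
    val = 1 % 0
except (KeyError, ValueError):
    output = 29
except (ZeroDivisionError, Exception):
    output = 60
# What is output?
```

Step-by-step execution trace:
1. `val = 1 % 0` raises ZeroDivisionError.
2. `except (KeyError, ValueError)` does not match ZeroDivisionError; skipped.
3. `except (ZeroDivisionError, Exception)` matches (ZeroDivisionError is in the tuple) → output = 60.
Result: 60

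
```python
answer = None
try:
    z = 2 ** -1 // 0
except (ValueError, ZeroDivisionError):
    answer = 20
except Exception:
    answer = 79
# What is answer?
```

Step-by-step execution trace:
1. `z = 2 ** -1 // 0` raises ZeroDivisionError.
2. `except (ValueError, ZeroDivisionError)` matches (ZeroDivisionError is in the tuple) → answer = 20.
3. `except Exception` is not reached.
Result: 20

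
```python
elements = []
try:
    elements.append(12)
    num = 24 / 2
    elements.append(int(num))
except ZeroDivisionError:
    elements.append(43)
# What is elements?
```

Step-by-step execution trace:
1. try: `elements.append(12)` → elements = [12].
2. `num = 24 / 2` → num = 12.0. No exception raised.
3. `elements.append(int(num))` → elements = [12, 12].
4. `except ZeroDivisionError` is skipped (no exception was raised).
Result: [12, 12]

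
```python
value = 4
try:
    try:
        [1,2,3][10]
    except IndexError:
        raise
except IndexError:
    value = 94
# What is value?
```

Step-by-step execution trace:
1. Inner try: `[1,2,3][10]` raises IndexError.
2. Inner `except IndexError` matches; bare `raise` re-raises the same IndexError.
3. Outer `except IndexError` matches → value = 94.
Result: 94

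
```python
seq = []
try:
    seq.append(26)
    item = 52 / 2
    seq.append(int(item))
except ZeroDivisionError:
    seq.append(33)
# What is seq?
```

Step-by-step execution trace:
1. try: `seq.append(26)` → seq = [26].
2. `item = 52 / 2` → item = 26.0. No exception raised.
3. `seq.append(int(item))` → seq = [26, 26].
4. `except ZeroDivisionError` is skipped (no exception was raised).
Result: [26, 26]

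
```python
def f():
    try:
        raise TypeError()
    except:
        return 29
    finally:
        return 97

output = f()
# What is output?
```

Step-by-step execution trace:
1. `f()` enters try: `raise TypeError()` raises TypeError.
2. bare `except` matches → `return 29` sets pending return value 29.
3. Before returning, `finally: return 97` runs and overrides the pending return.
4. f() returns 97 → output = 97.
Result: 97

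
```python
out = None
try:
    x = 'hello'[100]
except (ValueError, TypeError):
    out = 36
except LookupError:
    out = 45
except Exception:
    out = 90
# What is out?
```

Step-by-step execution trace:
1. `x = 'hello'[100]` raises IndexError.
2. `except (ValueError, TypeError)` does not match IndexError; skipped.
3. `except LookupError` matches (IndexError is a subclass of LookupError) → out = 45.
4. `except Exception` is not reached.
Result: 45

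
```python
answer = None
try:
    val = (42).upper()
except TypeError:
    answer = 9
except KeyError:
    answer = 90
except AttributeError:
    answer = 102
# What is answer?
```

Step-by-step execution trace:
1. `val = (42).upper()` raises AttributeError.
2. `except TypeError` does not match AttributeError; skipped.
3. `except KeyError` does not match AttributeError; skipped.
4. `except AttributeError` matches → answer = 102.
Result: 102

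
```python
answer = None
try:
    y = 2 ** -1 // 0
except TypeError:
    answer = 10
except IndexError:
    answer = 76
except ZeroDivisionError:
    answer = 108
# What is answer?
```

Step-by-step execution trace:
1. `y = 2 ** -1 // 0` raises ZeroDivisionError.
2. `except TypeError` does not match ZeroDivisionError; skipped.
3. `except IndexError` does not match ZeroDivisionError; skipped.
4. `except ZeroDivisionError` matches → answer = 108.
Result: 108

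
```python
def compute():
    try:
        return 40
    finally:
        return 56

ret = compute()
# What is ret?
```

Step-by-step execution trace:
1. `compute()` enters try: `return 40` sets pending return value 40.
2. Before returning, `finally: return 56` runs and overrides the pending return.
3. compute() returns 56 → ret = 56.
Result: 56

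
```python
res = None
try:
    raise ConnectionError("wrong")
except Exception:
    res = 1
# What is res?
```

Step-by-step execution trace:
1. `raise ConnectionError(...)` raises ConnectionError.
2. `except Exception` matches (ConnectionError is a subclass of Exception) → res = 1.
Result: 1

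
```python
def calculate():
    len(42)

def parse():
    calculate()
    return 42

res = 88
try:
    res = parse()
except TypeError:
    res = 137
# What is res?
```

Step-by-step execution trace:
1. res starts at 88.
2. try: `parse()` calls `calculate()`.
3. `calculate()` evaluates `len(42)`, which raises TypeError; it propagates through parse (uncaught).
4. `return 42` in parse is not reached; the assignment to res does not complete.
5. `except TypeError` matches → res = 137.
Result: 137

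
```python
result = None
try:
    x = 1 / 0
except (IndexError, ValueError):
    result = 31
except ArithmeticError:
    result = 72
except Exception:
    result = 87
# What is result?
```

Step-by-step execution trace:
1. `x = 1 / 0` raises ZeroDivisionError.
2. `except (IndexError, ValueError)` does not match ZeroDivisionError; skipped.
3. `except ArithmeticError` matches (ZeroDivisionError is a subclass of ArithmeticError) → result = 72.
4. `except Exception` is not reached.
Result: 72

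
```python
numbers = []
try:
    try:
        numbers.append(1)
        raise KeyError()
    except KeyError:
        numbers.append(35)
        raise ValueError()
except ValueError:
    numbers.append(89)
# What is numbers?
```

Step-by-step execution trace:
1. Inner try: `numbers.append(1)` → numbers = [1].
2. `raise KeyError()` raises KeyError.
3. Inner `except KeyError` matches → `numbers.append(35)` → numbers = [1, 35].
4. `raise ValueError()` raises ValueError; propagates to outer try.
5. Outer `except ValueError` matches → `numbers.append(89)` → numbers = [1, 35, 89].
Result: [1, 35, 89]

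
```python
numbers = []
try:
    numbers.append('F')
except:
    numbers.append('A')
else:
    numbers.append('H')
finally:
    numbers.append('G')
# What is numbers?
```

Step-by-step execution trace:
1. try: `numbers.append('F')` → numbers = ['F']. No exception raised.
2. `except` is skipped.
3. `else` runs: `numbers.append('H')` → numbers = ['F', 'H'].
4. `finally` always runs: `numbers.append('G')` → numbers = ['F', 'H', 'G'].
Result: ['F', 'H', 'G']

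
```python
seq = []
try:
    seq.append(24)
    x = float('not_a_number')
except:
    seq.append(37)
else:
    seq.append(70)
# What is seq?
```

Step-by-step execution trace:
1. try: `seq.append(24)` → seq = [24].
2. `x = float('not_a_number')` raises ValueError.
3. bare `except` matches → `seq.append(37)` → seq = [24, 37].
4. `else` is skipped (an exception was raised).
Result: [24, 37]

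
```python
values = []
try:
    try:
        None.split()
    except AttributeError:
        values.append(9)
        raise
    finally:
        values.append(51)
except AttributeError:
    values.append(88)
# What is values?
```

Step-by-step execution trace:
1. Inner try: `None.split()` raises AttributeError.
2. Inner `except AttributeError` matches → `values.append(9)` → values = [9].
3. bare `raise` re-raises AttributeError.
4. Inner `finally` runs during unwinding: `values.append(51)` → values = [9, 51].
5. Outer `except AttributeError` matches → `values.append(88)` → values = [9, 51, 88].
Result: [9, 51, 88]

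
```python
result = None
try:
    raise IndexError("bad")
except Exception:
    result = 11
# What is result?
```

Step-by-step execution trace:
1. `raise IndexError(...)` raises IndexError.
2. `except Exception` matches (IndexError is a subclass of Exception) → result = 11.
Result: 11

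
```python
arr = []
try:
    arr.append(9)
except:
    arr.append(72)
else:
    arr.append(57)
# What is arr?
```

Step-by-step execution trace:
1. try: `arr.append(9)` → arr = [9]. No exception raised.
2. `except` is skipped.
3. `else` runs (try completed without exception): `arr.append(57)` → arr = [9, 57].
Result: [9, 57]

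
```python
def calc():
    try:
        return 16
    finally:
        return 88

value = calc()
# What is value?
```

Step-by-step execution trace:
1. `calc()` enters try: `return 16` sets pending return value 16.
2. Before returning, `finally: return 88` runs and overrides the pending return.
3. calc() returns 88 → value = 88.
Result: 88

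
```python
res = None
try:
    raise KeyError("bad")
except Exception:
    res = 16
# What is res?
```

Step-by-step execution trace:
1. `raise KeyError(...)` raises KeyError.
2. `except Exception` matches (KeyError is a subclass of Exception) → res = 16.
Result: 16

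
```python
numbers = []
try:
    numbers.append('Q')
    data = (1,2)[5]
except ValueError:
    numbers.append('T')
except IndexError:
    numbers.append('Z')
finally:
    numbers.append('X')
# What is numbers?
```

Step-by-step execution trace:
1. try: `numbers.append('Q')` → numbers = ['Q'].
2. `data = (1,2)[5]` raises IndexError.
3. `except ValueError` does not match IndexError; skipped.
4. `except IndexError` matches → `numbers.append('Z')` → numbers = ['Q', 'Z'].
5. finally always runs: `numbers.append('X')` → numbers = ['Q', 'Z', 'X'].
Result: ['Q', 'Z', 'X']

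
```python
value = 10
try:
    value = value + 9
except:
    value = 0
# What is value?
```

Step-by-step execution trace:
1. value starts at 10.
2. try: `value = value + 9` → value = 19. No exception raised.
3. `except` is skipped.
Result: 19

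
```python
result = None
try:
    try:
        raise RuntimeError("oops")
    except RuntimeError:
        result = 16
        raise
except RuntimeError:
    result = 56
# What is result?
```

Step-by-step execution trace:
1. Inner try: `raise RuntimeError("oops")` raises RuntimeError.
2. Inner `except RuntimeError` matches → result = 16.
3. bare `raise` re-raises the same RuntimeError.
4. Outer `except RuntimeError` matches → result = 56.
Result: 56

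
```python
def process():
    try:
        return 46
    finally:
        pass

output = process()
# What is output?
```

Step-by-step execution trace:
1. `process()` enters try: `return 46` sets pending return value 46.
2. Before returning, `finally: pass` runs (no effect).
3. process() returns 46 → output = 46.
Result: 46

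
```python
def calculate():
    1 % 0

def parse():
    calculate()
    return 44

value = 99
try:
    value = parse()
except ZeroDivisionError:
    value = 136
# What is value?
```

Step-by-step execution trace:
1. value starts at 99.
2. try: `parse()` calls `calculate()`.
3. `calculate()` evaluates `1 % 0`, which raises ZeroDivisionError; it propagates through parse (uncaught).
4. `return 44` in parse is not reached; the assignment to value does not complete.
5. `except ZeroDivisionError` matches → value = 136.
Result: 136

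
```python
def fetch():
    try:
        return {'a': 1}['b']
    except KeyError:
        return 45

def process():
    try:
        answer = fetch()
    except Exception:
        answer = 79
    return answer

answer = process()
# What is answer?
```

Step-by-step execution trace:
1. `process()` calls `fetch()`.
2. In fetch: `{'a': 1}['b']` raises KeyError; `except KeyError` catches it → returns 45.
3. In process: `answer = fetch()` → answer = 45. No exception reaches process.
4. `except Exception` is skipped; process returns 45.
5. answer = 45.
Result: 45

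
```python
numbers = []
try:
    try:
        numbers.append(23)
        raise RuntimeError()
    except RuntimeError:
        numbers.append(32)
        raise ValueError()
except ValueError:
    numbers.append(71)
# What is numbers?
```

Step-by-step execution trace:
1. Inner try: `numbers.append(23)` → numbers = [23].
2. `raise RuntimeError()` raises RuntimeError.
3. Inner `except RuntimeError` matches → `numbers.append(32)` → numbers = [23, 32].
4. `raise ValueError()` raises ValueError; propagates to outer try.
5. Outer `except ValueError` matches → `numbers.append(71)` → numbers = [23, 32, 71].
Result: [23, 32, 71]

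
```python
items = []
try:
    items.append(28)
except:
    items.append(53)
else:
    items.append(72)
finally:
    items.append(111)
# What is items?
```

Step-by-step execution trace:
1. try: `items.append(28)` → items = [28]. No exception raised.
2. `except` is skipped.
3. `else` runs: `items.append(72)` → items = [28, 72].
4. `finally` always runs: `items.append(111)` → items = [28, 72, 111].
Result: [28, 72, 111]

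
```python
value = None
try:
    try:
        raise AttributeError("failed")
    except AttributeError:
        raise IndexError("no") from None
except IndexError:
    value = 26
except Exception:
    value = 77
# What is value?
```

Step-by-step execution trace:
1. Inner try raises AttributeError; inner `except AttributeError` catches it.
2. `raise IndexError(...) from None` raises IndexError (from None suppresses __context__, but the active exception is still IndexError).
3. Outer `except IndexError` matches → value = 26.
4. `except Exception` is not reached.
Result: 26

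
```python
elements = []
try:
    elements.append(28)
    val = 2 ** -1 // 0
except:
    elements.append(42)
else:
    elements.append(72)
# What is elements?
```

Step-by-step execution trace:
1. try: `elements.append(28)` → elements = [28].
2. `val = 2 ** -1 // 0` raises ZeroDivisionError.
3. bare `except` matches → `elements.append(42)` → elements = [28, 42].
4. `else` is skipped (an exception was raised).
Result: [28, 42]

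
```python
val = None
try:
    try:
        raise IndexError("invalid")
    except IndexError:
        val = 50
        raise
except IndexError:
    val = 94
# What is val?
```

Step-by-step execution trace:
1. Inner try: `raise IndexError("invalid")` raises IndexError.
2. Inner `except IndexError` matches → val = 50.
3. bare `raise` re-raises the same IndexError.
4. Outer `except IndexError` matches → val = 94.
Result: 94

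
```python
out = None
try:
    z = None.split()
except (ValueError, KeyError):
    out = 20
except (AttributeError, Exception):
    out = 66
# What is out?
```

Step-by-step execution trace:
1. `z = None.split()` raises AttributeError.
2. `except (ValueError, KeyError)` does not match AttributeError; skipped.
3. `except (AttributeError, Exception)` matches (AttributeError is in the tuple) → out = 66.
Result: 66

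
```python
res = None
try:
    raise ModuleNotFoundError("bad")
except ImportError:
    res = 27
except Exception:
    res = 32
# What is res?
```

Step-by-step execution trace:
1. `raise ModuleNotFoundError(...)` raises ModuleNotFoundError.
2. `except ImportError` matches (ModuleNotFoundError is a subclass of ImportError) → res = 27.
3. `except Exception` is not reached.
Result: 27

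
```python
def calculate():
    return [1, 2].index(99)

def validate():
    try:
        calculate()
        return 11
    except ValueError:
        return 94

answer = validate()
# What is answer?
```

Step-by-step execution trace:
1. `validate()` calls `calculate()`.
2. `calculate()` evaluates `[1, 2].index(99)`, which raises ValueError; it propagates to the caller.
3. `return 11` is not reached.
4. `except ValueError` in validate matches → returns 94.
5. answer = 94.
Result: 94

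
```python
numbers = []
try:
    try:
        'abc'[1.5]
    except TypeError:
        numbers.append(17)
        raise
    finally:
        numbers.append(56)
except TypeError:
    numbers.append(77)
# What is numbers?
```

Step-by-step execution trace:
1. Inner try: `'abc'[1.5]` raises TypeError.
2. Inner `except TypeError` matches → `numbers.append(17)` → numbers = [17].
3. bare `raise` re-raises TypeError.
4. Inner `finally` runs during unwinding: `numbers.append(56)` → numbers = [17, 56].
5. Outer `except TypeError` matches → `numbers.append(77)` → numbers = [17, 56, 77].
Result: [17, 56, 77]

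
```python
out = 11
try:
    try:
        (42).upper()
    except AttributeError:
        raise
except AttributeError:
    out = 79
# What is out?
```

Step-by-step execution trace:
1. Inner try: `(42).upper()` raises AttributeError.
2. Inner `except AttributeError` matches; bare `raise` re-raises the same AttributeError.
3. Outer `except AttributeError` matches → out = 79.
Result: 79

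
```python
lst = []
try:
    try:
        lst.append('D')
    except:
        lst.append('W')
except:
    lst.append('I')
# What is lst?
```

Step-by-step execution trace:
1. Inner try: `lst.append('D')` → lst = ['D']. No exception raised.
2. Inner `except` is skipped.
3. Inner try completes normally; outer `except` is skipped.
Result: ['D']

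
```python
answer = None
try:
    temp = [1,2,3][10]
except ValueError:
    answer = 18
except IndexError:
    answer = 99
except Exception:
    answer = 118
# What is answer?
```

Step-by-step execution trace:
1. `temp = [1,2,3][10]` raises IndexError.
2. `except ValueError` does not match IndexError; skipped.
3. `except IndexError` matches → answer = 99.
4. Remaining except clauses are skipped.
Result: 99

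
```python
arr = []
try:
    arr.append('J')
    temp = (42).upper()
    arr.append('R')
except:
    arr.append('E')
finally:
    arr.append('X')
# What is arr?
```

Step-by-step execution trace:
1. try: `arr.append('J')` → arr = ['J'].
2. `temp = (42).upper()` raises AttributeError; `arr.append('R')` is not reached.
3. bare `except` matches → `arr.append('E')` → arr = ['J', 'E'].
4. finally always runs: `arr.append('X')` → arr = ['J', 'E', 'X'].
Result: ['J', 'E', 'X']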